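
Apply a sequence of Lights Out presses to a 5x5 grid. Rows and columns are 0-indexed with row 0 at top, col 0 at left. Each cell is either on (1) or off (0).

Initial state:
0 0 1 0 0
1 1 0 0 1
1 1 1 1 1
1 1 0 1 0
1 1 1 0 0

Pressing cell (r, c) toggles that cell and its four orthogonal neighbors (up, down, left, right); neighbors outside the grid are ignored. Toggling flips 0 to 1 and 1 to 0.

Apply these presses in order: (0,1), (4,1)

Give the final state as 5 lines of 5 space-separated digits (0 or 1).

Answer: 1 1 0 0 0
1 0 0 0 1
1 1 1 1 1
1 0 0 1 0
0 0 0 0 0

Derivation:
After press 1 at (0,1):
1 1 0 0 0
1 0 0 0 1
1 1 1 1 1
1 1 0 1 0
1 1 1 0 0

After press 2 at (4,1):
1 1 0 0 0
1 0 0 0 1
1 1 1 1 1
1 0 0 1 0
0 0 0 0 0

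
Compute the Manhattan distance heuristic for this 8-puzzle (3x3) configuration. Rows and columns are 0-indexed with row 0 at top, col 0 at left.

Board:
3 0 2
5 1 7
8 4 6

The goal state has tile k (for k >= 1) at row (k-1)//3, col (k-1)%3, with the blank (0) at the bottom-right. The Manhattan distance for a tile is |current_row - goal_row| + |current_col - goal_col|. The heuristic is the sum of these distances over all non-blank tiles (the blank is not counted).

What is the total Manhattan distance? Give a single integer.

Answer: 13

Derivation:
Tile 3: at (0,0), goal (0,2), distance |0-0|+|0-2| = 2
Tile 2: at (0,2), goal (0,1), distance |0-0|+|2-1| = 1
Tile 5: at (1,0), goal (1,1), distance |1-1|+|0-1| = 1
Tile 1: at (1,1), goal (0,0), distance |1-0|+|1-0| = 2
Tile 7: at (1,2), goal (2,0), distance |1-2|+|2-0| = 3
Tile 8: at (2,0), goal (2,1), distance |2-2|+|0-1| = 1
Tile 4: at (2,1), goal (1,0), distance |2-1|+|1-0| = 2
Tile 6: at (2,2), goal (1,2), distance |2-1|+|2-2| = 1
Sum: 2 + 1 + 1 + 2 + 3 + 1 + 2 + 1 = 13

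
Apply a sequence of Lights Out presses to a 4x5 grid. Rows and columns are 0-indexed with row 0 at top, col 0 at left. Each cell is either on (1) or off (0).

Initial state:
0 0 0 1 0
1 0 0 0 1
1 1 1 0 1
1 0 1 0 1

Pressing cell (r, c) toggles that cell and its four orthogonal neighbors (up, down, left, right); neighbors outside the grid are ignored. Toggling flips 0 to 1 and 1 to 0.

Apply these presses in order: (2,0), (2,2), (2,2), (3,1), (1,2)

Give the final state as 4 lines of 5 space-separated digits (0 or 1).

Answer: 0 0 1 1 0
0 1 1 1 1
0 1 0 0 1
1 1 0 0 1

Derivation:
After press 1 at (2,0):
0 0 0 1 0
0 0 0 0 1
0 0 1 0 1
0 0 1 0 1

After press 2 at (2,2):
0 0 0 1 0
0 0 1 0 1
0 1 0 1 1
0 0 0 0 1

After press 3 at (2,2):
0 0 0 1 0
0 0 0 0 1
0 0 1 0 1
0 0 1 0 1

After press 4 at (3,1):
0 0 0 1 0
0 0 0 0 1
0 1 1 0 1
1 1 0 0 1

After press 5 at (1,2):
0 0 1 1 0
0 1 1 1 1
0 1 0 0 1
1 1 0 0 1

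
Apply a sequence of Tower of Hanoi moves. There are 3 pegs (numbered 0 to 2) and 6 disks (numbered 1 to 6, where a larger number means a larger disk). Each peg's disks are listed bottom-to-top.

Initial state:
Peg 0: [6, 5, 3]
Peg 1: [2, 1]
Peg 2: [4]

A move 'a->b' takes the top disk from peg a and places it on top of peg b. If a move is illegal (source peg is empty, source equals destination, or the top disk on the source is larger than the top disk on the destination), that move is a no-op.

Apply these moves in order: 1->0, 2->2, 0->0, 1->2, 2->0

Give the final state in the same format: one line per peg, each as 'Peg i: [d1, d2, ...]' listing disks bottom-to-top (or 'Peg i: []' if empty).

Answer: Peg 0: [6, 5, 3, 1]
Peg 1: []
Peg 2: [4, 2]

Derivation:
After move 1 (1->0):
Peg 0: [6, 5, 3, 1]
Peg 1: [2]
Peg 2: [4]

After move 2 (2->2):
Peg 0: [6, 5, 3, 1]
Peg 1: [2]
Peg 2: [4]

After move 3 (0->0):
Peg 0: [6, 5, 3, 1]
Peg 1: [2]
Peg 2: [4]

After move 4 (1->2):
Peg 0: [6, 5, 3, 1]
Peg 1: []
Peg 2: [4, 2]

After move 5 (2->0):
Peg 0: [6, 5, 3, 1]
Peg 1: []
Peg 2: [4, 2]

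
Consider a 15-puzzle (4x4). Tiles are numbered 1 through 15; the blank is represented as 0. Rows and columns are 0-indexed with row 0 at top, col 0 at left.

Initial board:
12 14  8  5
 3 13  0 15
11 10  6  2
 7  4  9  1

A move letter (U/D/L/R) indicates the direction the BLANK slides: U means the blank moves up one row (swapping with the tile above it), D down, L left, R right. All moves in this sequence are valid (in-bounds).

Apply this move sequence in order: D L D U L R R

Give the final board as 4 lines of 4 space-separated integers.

After move 1 (D):
12 14  8  5
 3 13  6 15
11 10  0  2
 7  4  9  1

After move 2 (L):
12 14  8  5
 3 13  6 15
11  0 10  2
 7  4  9  1

After move 3 (D):
12 14  8  5
 3 13  6 15
11  4 10  2
 7  0  9  1

After move 4 (U):
12 14  8  5
 3 13  6 15
11  0 10  2
 7  4  9  1

After move 5 (L):
12 14  8  5
 3 13  6 15
 0 11 10  2
 7  4  9  1

After move 6 (R):
12 14  8  5
 3 13  6 15
11  0 10  2
 7  4  9  1

After move 7 (R):
12 14  8  5
 3 13  6 15
11 10  0  2
 7  4  9  1

Answer: 12 14  8  5
 3 13  6 15
11 10  0  2
 7  4  9  1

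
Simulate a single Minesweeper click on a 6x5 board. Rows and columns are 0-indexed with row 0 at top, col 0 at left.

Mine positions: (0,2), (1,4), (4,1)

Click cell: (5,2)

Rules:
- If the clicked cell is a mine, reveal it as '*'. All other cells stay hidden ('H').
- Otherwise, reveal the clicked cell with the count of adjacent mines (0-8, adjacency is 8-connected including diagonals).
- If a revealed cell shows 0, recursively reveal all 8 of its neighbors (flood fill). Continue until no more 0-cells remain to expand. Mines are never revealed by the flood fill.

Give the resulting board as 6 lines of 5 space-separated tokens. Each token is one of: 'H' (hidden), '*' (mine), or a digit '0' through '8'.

H H H H H
H H H H H
H H H H H
H H H H H
H H H H H
H H 1 H H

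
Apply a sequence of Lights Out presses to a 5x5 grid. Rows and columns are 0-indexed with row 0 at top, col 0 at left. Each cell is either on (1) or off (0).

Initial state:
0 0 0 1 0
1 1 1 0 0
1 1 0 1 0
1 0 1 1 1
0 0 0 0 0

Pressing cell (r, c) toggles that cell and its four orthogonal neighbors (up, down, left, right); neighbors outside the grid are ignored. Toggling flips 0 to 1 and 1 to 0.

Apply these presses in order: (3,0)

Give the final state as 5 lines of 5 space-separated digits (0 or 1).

After press 1 at (3,0):
0 0 0 1 0
1 1 1 0 0
0 1 0 1 0
0 1 1 1 1
1 0 0 0 0

Answer: 0 0 0 1 0
1 1 1 0 0
0 1 0 1 0
0 1 1 1 1
1 0 0 0 0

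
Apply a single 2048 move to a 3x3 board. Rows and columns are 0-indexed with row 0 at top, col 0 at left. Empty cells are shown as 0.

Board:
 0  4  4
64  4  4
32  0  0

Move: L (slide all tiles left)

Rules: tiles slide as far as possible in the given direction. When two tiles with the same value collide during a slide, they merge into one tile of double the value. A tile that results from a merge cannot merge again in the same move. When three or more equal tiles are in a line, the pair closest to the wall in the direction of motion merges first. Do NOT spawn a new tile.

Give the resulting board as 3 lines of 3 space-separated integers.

Answer:  8  0  0
64  8  0
32  0  0

Derivation:
Slide left:
row 0: [0, 4, 4] -> [8, 0, 0]
row 1: [64, 4, 4] -> [64, 8, 0]
row 2: [32, 0, 0] -> [32, 0, 0]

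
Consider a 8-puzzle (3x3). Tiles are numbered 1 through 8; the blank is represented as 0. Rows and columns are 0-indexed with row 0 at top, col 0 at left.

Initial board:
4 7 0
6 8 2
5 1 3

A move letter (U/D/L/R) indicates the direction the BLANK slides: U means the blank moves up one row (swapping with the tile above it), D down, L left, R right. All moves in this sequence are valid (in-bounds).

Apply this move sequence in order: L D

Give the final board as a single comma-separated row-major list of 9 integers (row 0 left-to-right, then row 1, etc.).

After move 1 (L):
4 0 7
6 8 2
5 1 3

After move 2 (D):
4 8 7
6 0 2
5 1 3

Answer: 4, 8, 7, 6, 0, 2, 5, 1, 3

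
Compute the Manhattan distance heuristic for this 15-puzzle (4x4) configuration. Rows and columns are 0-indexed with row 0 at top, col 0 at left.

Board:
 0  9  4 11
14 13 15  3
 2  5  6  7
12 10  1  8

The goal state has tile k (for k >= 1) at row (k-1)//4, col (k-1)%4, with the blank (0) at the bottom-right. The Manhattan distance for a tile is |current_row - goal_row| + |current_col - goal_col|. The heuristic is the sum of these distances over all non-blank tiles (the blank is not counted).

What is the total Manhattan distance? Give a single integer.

Answer: 38

Derivation:
Tile 9: at (0,1), goal (2,0), distance |0-2|+|1-0| = 3
Tile 4: at (0,2), goal (0,3), distance |0-0|+|2-3| = 1
Tile 11: at (0,3), goal (2,2), distance |0-2|+|3-2| = 3
Tile 14: at (1,0), goal (3,1), distance |1-3|+|0-1| = 3
Tile 13: at (1,1), goal (3,0), distance |1-3|+|1-0| = 3
Tile 15: at (1,2), goal (3,2), distance |1-3|+|2-2| = 2
Tile 3: at (1,3), goal (0,2), distance |1-0|+|3-2| = 2
Tile 2: at (2,0), goal (0,1), distance |2-0|+|0-1| = 3
Tile 5: at (2,1), goal (1,0), distance |2-1|+|1-0| = 2
Tile 6: at (2,2), goal (1,1), distance |2-1|+|2-1| = 2
Tile 7: at (2,3), goal (1,2), distance |2-1|+|3-2| = 2
Tile 12: at (3,0), goal (2,3), distance |3-2|+|0-3| = 4
Tile 10: at (3,1), goal (2,1), distance |3-2|+|1-1| = 1
Tile 1: at (3,2), goal (0,0), distance |3-0|+|2-0| = 5
Tile 8: at (3,3), goal (1,3), distance |3-1|+|3-3| = 2
Sum: 3 + 1 + 3 + 3 + 3 + 2 + 2 + 3 + 2 + 2 + 2 + 4 + 1 + 5 + 2 = 38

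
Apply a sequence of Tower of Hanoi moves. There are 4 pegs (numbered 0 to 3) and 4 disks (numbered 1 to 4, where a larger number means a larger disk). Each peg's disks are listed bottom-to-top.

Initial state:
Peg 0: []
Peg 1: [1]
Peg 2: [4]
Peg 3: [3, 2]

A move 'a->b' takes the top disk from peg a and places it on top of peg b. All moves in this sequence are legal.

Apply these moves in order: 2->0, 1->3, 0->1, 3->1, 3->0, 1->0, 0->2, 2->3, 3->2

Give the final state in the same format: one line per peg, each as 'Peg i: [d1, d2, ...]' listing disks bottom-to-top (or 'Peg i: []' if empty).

Answer: Peg 0: [2]
Peg 1: [4]
Peg 2: [1]
Peg 3: [3]

Derivation:
After move 1 (2->0):
Peg 0: [4]
Peg 1: [1]
Peg 2: []
Peg 3: [3, 2]

After move 2 (1->3):
Peg 0: [4]
Peg 1: []
Peg 2: []
Peg 3: [3, 2, 1]

After move 3 (0->1):
Peg 0: []
Peg 1: [4]
Peg 2: []
Peg 3: [3, 2, 1]

After move 4 (3->1):
Peg 0: []
Peg 1: [4, 1]
Peg 2: []
Peg 3: [3, 2]

After move 5 (3->0):
Peg 0: [2]
Peg 1: [4, 1]
Peg 2: []
Peg 3: [3]

After move 6 (1->0):
Peg 0: [2, 1]
Peg 1: [4]
Peg 2: []
Peg 3: [3]

After move 7 (0->2):
Peg 0: [2]
Peg 1: [4]
Peg 2: [1]
Peg 3: [3]

After move 8 (2->3):
Peg 0: [2]
Peg 1: [4]
Peg 2: []
Peg 3: [3, 1]

After move 9 (3->2):
Peg 0: [2]
Peg 1: [4]
Peg 2: [1]
Peg 3: [3]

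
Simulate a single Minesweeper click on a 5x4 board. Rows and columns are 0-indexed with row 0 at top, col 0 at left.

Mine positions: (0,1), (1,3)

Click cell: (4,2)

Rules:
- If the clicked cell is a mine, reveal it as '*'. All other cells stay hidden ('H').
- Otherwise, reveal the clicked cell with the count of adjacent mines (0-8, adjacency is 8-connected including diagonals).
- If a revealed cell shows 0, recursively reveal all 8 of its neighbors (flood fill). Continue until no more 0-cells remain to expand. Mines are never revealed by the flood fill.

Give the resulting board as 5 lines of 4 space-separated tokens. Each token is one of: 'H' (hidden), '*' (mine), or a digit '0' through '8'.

H H H H
1 1 2 H
0 0 1 1
0 0 0 0
0 0 0 0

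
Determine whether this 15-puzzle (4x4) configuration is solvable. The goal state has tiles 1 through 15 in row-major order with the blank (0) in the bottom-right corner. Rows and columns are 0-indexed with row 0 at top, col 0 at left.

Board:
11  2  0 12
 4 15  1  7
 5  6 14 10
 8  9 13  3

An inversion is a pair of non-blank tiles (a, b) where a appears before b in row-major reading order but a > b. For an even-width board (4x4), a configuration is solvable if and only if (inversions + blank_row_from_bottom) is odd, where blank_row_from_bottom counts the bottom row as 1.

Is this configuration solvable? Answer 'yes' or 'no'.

Answer: no

Derivation:
Inversions: 48
Blank is in row 0 (0-indexed from top), which is row 4 counting from the bottom (bottom = 1).
48 + 4 = 52, which is even, so the puzzle is not solvable.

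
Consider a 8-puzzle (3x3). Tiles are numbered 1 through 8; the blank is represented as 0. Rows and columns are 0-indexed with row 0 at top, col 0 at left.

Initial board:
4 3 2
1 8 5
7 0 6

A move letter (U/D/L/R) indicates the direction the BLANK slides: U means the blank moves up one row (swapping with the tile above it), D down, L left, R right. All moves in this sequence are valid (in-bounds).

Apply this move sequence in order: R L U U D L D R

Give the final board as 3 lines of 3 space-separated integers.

After move 1 (R):
4 3 2
1 8 5
7 6 0

After move 2 (L):
4 3 2
1 8 5
7 0 6

After move 3 (U):
4 3 2
1 0 5
7 8 6

After move 4 (U):
4 0 2
1 3 5
7 8 6

After move 5 (D):
4 3 2
1 0 5
7 8 6

After move 6 (L):
4 3 2
0 1 5
7 8 6

After move 7 (D):
4 3 2
7 1 5
0 8 6

After move 8 (R):
4 3 2
7 1 5
8 0 6

Answer: 4 3 2
7 1 5
8 0 6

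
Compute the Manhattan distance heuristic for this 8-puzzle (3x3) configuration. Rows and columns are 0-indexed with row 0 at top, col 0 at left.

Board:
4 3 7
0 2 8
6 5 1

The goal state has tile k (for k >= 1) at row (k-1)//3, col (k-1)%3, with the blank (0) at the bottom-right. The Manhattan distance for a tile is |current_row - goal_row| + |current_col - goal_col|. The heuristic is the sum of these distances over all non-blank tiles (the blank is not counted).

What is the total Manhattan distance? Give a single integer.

Tile 4: (0,0)->(1,0) = 1
Tile 3: (0,1)->(0,2) = 1
Tile 7: (0,2)->(2,0) = 4
Tile 2: (1,1)->(0,1) = 1
Tile 8: (1,2)->(2,1) = 2
Tile 6: (2,0)->(1,2) = 3
Tile 5: (2,1)->(1,1) = 1
Tile 1: (2,2)->(0,0) = 4
Sum: 1 + 1 + 4 + 1 + 2 + 3 + 1 + 4 = 17

Answer: 17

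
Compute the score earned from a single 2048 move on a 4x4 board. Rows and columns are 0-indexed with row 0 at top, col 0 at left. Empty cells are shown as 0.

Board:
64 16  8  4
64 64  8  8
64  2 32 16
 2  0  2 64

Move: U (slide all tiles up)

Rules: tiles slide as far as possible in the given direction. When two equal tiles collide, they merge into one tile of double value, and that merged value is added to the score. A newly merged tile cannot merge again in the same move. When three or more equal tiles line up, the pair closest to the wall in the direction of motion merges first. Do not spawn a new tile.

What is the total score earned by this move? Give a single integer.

Slide up:
col 0: [64, 64, 64, 2] -> [128, 64, 2, 0]  score +128 (running 128)
col 1: [16, 64, 2, 0] -> [16, 64, 2, 0]  score +0 (running 128)
col 2: [8, 8, 32, 2] -> [16, 32, 2, 0]  score +16 (running 144)
col 3: [4, 8, 16, 64] -> [4, 8, 16, 64]  score +0 (running 144)
Board after move:
128  16  16   4
 64  64  32   8
  2   2   2  16
  0   0   0  64

Answer: 144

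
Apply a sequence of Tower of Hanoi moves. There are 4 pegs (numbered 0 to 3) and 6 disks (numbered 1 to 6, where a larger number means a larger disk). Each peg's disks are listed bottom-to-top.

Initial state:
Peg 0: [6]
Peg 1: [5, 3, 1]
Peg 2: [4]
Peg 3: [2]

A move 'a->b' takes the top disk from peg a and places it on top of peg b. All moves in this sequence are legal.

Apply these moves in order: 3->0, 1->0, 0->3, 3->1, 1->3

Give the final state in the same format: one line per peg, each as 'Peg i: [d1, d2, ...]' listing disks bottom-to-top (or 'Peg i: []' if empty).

Answer: Peg 0: [6, 2]
Peg 1: [5, 3]
Peg 2: [4]
Peg 3: [1]

Derivation:
After move 1 (3->0):
Peg 0: [6, 2]
Peg 1: [5, 3, 1]
Peg 2: [4]
Peg 3: []

After move 2 (1->0):
Peg 0: [6, 2, 1]
Peg 1: [5, 3]
Peg 2: [4]
Peg 3: []

After move 3 (0->3):
Peg 0: [6, 2]
Peg 1: [5, 3]
Peg 2: [4]
Peg 3: [1]

After move 4 (3->1):
Peg 0: [6, 2]
Peg 1: [5, 3, 1]
Peg 2: [4]
Peg 3: []

After move 5 (1->3):
Peg 0: [6, 2]
Peg 1: [5, 3]
Peg 2: [4]
Peg 3: [1]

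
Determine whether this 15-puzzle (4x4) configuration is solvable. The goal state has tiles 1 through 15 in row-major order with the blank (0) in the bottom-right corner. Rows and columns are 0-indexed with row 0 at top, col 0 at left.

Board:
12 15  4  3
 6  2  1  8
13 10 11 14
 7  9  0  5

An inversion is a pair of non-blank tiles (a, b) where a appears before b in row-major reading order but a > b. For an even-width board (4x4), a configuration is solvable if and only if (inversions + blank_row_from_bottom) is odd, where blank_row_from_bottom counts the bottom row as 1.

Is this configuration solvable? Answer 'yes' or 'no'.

Answer: no

Derivation:
Inversions: 51
Blank is in row 3 (0-indexed from top), which is row 1 counting from the bottom (bottom = 1).
51 + 1 = 52, which is even, so the puzzle is not solvable.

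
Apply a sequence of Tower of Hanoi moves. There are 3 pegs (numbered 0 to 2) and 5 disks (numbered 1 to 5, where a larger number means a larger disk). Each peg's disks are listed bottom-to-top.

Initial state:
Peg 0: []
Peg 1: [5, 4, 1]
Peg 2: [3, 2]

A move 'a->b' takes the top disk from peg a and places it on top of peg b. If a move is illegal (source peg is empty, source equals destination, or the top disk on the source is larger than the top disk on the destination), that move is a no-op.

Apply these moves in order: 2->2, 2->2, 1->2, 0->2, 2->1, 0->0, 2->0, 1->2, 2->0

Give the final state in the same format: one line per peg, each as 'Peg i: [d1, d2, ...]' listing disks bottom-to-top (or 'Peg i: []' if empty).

Answer: Peg 0: [2, 1]
Peg 1: [5, 4]
Peg 2: [3]

Derivation:
After move 1 (2->2):
Peg 0: []
Peg 1: [5, 4, 1]
Peg 2: [3, 2]

After move 2 (2->2):
Peg 0: []
Peg 1: [5, 4, 1]
Peg 2: [3, 2]

After move 3 (1->2):
Peg 0: []
Peg 1: [5, 4]
Peg 2: [3, 2, 1]

After move 4 (0->2):
Peg 0: []
Peg 1: [5, 4]
Peg 2: [3, 2, 1]

After move 5 (2->1):
Peg 0: []
Peg 1: [5, 4, 1]
Peg 2: [3, 2]

After move 6 (0->0):
Peg 0: []
Peg 1: [5, 4, 1]
Peg 2: [3, 2]

After move 7 (2->0):
Peg 0: [2]
Peg 1: [5, 4, 1]
Peg 2: [3]

After move 8 (1->2):
Peg 0: [2]
Peg 1: [5, 4]
Peg 2: [3, 1]

After move 9 (2->0):
Peg 0: [2, 1]
Peg 1: [5, 4]
Peg 2: [3]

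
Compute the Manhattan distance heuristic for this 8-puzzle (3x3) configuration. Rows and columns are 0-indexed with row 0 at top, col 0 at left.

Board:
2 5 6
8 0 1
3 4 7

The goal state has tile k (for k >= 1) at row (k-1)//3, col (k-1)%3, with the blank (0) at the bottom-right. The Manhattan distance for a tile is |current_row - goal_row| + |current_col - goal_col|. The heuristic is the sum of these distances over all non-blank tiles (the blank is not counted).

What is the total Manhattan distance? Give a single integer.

Tile 2: (0,0)->(0,1) = 1
Tile 5: (0,1)->(1,1) = 1
Tile 6: (0,2)->(1,2) = 1
Tile 8: (1,0)->(2,1) = 2
Tile 1: (1,2)->(0,0) = 3
Tile 3: (2,0)->(0,2) = 4
Tile 4: (2,1)->(1,0) = 2
Tile 7: (2,2)->(2,0) = 2
Sum: 1 + 1 + 1 + 2 + 3 + 4 + 2 + 2 = 16

Answer: 16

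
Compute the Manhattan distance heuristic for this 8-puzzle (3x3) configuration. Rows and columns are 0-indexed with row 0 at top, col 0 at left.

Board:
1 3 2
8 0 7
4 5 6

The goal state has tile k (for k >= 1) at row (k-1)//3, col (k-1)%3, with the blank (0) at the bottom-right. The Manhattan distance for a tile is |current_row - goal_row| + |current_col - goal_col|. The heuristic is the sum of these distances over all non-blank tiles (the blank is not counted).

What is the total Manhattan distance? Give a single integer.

Answer: 10

Derivation:
Tile 1: (0,0)->(0,0) = 0
Tile 3: (0,1)->(0,2) = 1
Tile 2: (0,2)->(0,1) = 1
Tile 8: (1,0)->(2,1) = 2
Tile 7: (1,2)->(2,0) = 3
Tile 4: (2,0)->(1,0) = 1
Tile 5: (2,1)->(1,1) = 1
Tile 6: (2,2)->(1,2) = 1
Sum: 0 + 1 + 1 + 2 + 3 + 1 + 1 + 1 = 10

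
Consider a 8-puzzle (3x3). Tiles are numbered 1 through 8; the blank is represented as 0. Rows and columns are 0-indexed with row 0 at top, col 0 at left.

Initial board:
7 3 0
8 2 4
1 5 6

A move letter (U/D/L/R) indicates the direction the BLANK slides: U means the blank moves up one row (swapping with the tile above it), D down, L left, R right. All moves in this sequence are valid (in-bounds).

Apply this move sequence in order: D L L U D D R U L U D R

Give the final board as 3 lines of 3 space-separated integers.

After move 1 (D):
7 3 4
8 2 0
1 5 6

After move 2 (L):
7 3 4
8 0 2
1 5 6

After move 3 (L):
7 3 4
0 8 2
1 5 6

After move 4 (U):
0 3 4
7 8 2
1 5 6

After move 5 (D):
7 3 4
0 8 2
1 5 6

After move 6 (D):
7 3 4
1 8 2
0 5 6

After move 7 (R):
7 3 4
1 8 2
5 0 6

After move 8 (U):
7 3 4
1 0 2
5 8 6

After move 9 (L):
7 3 4
0 1 2
5 8 6

After move 10 (U):
0 3 4
7 1 2
5 8 6

After move 11 (D):
7 3 4
0 1 2
5 8 6

After move 12 (R):
7 3 4
1 0 2
5 8 6

Answer: 7 3 4
1 0 2
5 8 6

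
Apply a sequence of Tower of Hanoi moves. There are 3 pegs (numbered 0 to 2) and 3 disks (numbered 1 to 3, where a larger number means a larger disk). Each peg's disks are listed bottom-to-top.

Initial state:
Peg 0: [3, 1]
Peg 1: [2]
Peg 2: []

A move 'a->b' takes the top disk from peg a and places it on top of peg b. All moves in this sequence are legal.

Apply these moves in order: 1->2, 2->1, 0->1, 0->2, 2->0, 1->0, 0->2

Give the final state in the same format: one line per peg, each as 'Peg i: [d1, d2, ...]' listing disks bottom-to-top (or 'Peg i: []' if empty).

Answer: Peg 0: [3]
Peg 1: [2]
Peg 2: [1]

Derivation:
After move 1 (1->2):
Peg 0: [3, 1]
Peg 1: []
Peg 2: [2]

After move 2 (2->1):
Peg 0: [3, 1]
Peg 1: [2]
Peg 2: []

After move 3 (0->1):
Peg 0: [3]
Peg 1: [2, 1]
Peg 2: []

After move 4 (0->2):
Peg 0: []
Peg 1: [2, 1]
Peg 2: [3]

After move 5 (2->0):
Peg 0: [3]
Peg 1: [2, 1]
Peg 2: []

After move 6 (1->0):
Peg 0: [3, 1]
Peg 1: [2]
Peg 2: []

After move 7 (0->2):
Peg 0: [3]
Peg 1: [2]
Peg 2: [1]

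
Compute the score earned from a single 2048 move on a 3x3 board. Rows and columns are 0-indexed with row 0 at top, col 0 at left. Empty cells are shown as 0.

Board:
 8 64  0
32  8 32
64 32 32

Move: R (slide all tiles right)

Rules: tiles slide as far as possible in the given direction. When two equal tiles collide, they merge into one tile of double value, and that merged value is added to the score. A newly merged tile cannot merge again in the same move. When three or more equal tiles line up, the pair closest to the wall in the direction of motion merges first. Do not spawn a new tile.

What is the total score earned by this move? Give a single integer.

Answer: 64

Derivation:
Slide right:
row 0: [8, 64, 0] -> [0, 8, 64]  score +0 (running 0)
row 1: [32, 8, 32] -> [32, 8, 32]  score +0 (running 0)
row 2: [64, 32, 32] -> [0, 64, 64]  score +64 (running 64)
Board after move:
 0  8 64
32  8 32
 0 64 64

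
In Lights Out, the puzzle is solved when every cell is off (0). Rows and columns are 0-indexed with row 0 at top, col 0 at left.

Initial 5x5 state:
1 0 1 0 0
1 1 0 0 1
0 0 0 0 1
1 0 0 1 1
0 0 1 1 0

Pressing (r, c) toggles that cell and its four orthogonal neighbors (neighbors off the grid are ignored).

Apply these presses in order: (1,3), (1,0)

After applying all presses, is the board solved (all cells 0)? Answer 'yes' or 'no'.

After press 1 at (1,3):
1 0 1 1 0
1 1 1 1 0
0 0 0 1 1
1 0 0 1 1
0 0 1 1 0

After press 2 at (1,0):
0 0 1 1 0
0 0 1 1 0
1 0 0 1 1
1 0 0 1 1
0 0 1 1 0

Lights still on: 12

Answer: no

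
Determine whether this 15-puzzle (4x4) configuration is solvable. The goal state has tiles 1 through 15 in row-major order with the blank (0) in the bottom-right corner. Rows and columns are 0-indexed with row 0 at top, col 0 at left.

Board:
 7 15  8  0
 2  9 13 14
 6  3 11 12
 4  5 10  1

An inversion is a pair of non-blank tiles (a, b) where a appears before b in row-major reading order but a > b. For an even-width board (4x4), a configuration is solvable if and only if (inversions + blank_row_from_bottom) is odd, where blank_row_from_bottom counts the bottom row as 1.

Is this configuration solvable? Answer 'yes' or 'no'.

Inversions: 63
Blank is in row 0 (0-indexed from top), which is row 4 counting from the bottom (bottom = 1).
63 + 4 = 67, which is odd, so the puzzle is solvable.

Answer: yes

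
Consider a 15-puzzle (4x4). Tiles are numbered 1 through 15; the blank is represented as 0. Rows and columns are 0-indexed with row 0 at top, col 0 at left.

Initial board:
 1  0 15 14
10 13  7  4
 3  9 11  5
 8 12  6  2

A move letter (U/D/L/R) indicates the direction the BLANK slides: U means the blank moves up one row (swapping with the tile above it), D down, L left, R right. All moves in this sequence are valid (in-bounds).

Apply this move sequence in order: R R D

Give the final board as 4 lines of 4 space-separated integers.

Answer:  1 15 14  4
10 13  7  0
 3  9 11  5
 8 12  6  2

Derivation:
After move 1 (R):
 1 15  0 14
10 13  7  4
 3  9 11  5
 8 12  6  2

After move 2 (R):
 1 15 14  0
10 13  7  4
 3  9 11  5
 8 12  6  2

After move 3 (D):
 1 15 14  4
10 13  7  0
 3  9 11  5
 8 12  6  2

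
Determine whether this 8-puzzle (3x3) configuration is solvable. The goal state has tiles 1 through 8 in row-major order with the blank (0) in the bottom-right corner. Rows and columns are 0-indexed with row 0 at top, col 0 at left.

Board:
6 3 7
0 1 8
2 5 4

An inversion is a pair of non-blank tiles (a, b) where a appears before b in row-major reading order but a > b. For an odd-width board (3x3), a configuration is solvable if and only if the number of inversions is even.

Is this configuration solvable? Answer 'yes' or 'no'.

Answer: no

Derivation:
Inversions (pairs i<j in row-major order where tile[i] > tile[j] > 0): 15
15 is odd, so the puzzle is not solvable.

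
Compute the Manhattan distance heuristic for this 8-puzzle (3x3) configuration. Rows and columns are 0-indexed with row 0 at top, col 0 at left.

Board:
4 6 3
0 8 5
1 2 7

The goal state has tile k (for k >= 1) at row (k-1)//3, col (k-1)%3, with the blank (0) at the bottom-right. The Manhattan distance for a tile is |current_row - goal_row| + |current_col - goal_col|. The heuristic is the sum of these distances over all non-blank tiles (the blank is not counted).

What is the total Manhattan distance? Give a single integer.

Tile 4: (0,0)->(1,0) = 1
Tile 6: (0,1)->(1,2) = 2
Tile 3: (0,2)->(0,2) = 0
Tile 8: (1,1)->(2,1) = 1
Tile 5: (1,2)->(1,1) = 1
Tile 1: (2,0)->(0,0) = 2
Tile 2: (2,1)->(0,1) = 2
Tile 7: (2,2)->(2,0) = 2
Sum: 1 + 2 + 0 + 1 + 1 + 2 + 2 + 2 = 11

Answer: 11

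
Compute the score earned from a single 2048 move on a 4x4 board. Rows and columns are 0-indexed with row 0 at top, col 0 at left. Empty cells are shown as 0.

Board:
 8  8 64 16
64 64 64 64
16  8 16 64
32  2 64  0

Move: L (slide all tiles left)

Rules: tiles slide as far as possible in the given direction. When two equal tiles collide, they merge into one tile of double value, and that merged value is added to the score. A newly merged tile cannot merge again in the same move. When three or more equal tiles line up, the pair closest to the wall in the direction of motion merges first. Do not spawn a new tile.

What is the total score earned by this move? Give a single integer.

Slide left:
row 0: [8, 8, 64, 16] -> [16, 64, 16, 0]  score +16 (running 16)
row 1: [64, 64, 64, 64] -> [128, 128, 0, 0]  score +256 (running 272)
row 2: [16, 8, 16, 64] -> [16, 8, 16, 64]  score +0 (running 272)
row 3: [32, 2, 64, 0] -> [32, 2, 64, 0]  score +0 (running 272)
Board after move:
 16  64  16   0
128 128   0   0
 16   8  16  64
 32   2  64   0

Answer: 272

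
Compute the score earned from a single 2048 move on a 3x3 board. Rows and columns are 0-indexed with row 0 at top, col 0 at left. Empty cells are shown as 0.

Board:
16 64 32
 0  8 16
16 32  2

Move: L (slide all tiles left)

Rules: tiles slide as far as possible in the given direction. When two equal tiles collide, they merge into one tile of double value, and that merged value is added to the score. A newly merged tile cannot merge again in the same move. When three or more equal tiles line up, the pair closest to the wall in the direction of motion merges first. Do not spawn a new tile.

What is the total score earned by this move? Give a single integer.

Slide left:
row 0: [16, 64, 32] -> [16, 64, 32]  score +0 (running 0)
row 1: [0, 8, 16] -> [8, 16, 0]  score +0 (running 0)
row 2: [16, 32, 2] -> [16, 32, 2]  score +0 (running 0)
Board after move:
16 64 32
 8 16  0
16 32  2

Answer: 0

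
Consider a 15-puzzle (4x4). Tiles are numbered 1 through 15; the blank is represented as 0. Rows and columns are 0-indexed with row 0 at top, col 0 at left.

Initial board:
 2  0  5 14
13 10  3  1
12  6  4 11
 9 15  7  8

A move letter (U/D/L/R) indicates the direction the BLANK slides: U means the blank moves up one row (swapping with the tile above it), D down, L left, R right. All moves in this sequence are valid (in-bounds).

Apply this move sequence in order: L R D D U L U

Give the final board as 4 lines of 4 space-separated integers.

Answer:  0 10  5 14
 2 13  3  1
12  6  4 11
 9 15  7  8

Derivation:
After move 1 (L):
 0  2  5 14
13 10  3  1
12  6  4 11
 9 15  7  8

After move 2 (R):
 2  0  5 14
13 10  3  1
12  6  4 11
 9 15  7  8

After move 3 (D):
 2 10  5 14
13  0  3  1
12  6  4 11
 9 15  7  8

After move 4 (D):
 2 10  5 14
13  6  3  1
12  0  4 11
 9 15  7  8

After move 5 (U):
 2 10  5 14
13  0  3  1
12  6  4 11
 9 15  7  8

After move 6 (L):
 2 10  5 14
 0 13  3  1
12  6  4 11
 9 15  7  8

After move 7 (U):
 0 10  5 14
 2 13  3  1
12  6  4 11
 9 15  7  8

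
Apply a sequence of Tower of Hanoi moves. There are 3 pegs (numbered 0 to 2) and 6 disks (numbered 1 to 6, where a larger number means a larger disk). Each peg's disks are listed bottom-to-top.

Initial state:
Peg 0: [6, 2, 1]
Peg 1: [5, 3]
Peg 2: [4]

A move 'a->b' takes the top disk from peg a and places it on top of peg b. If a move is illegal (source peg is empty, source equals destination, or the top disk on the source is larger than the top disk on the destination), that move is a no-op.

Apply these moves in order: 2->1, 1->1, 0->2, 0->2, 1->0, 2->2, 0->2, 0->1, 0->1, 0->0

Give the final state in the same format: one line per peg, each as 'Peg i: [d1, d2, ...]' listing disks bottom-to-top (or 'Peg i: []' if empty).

After move 1 (2->1):
Peg 0: [6, 2, 1]
Peg 1: [5, 3]
Peg 2: [4]

After move 2 (1->1):
Peg 0: [6, 2, 1]
Peg 1: [5, 3]
Peg 2: [4]

After move 3 (0->2):
Peg 0: [6, 2]
Peg 1: [5, 3]
Peg 2: [4, 1]

After move 4 (0->2):
Peg 0: [6, 2]
Peg 1: [5, 3]
Peg 2: [4, 1]

After move 5 (1->0):
Peg 0: [6, 2]
Peg 1: [5, 3]
Peg 2: [4, 1]

After move 6 (2->2):
Peg 0: [6, 2]
Peg 1: [5, 3]
Peg 2: [4, 1]

After move 7 (0->2):
Peg 0: [6, 2]
Peg 1: [5, 3]
Peg 2: [4, 1]

After move 8 (0->1):
Peg 0: [6]
Peg 1: [5, 3, 2]
Peg 2: [4, 1]

After move 9 (0->1):
Peg 0: [6]
Peg 1: [5, 3, 2]
Peg 2: [4, 1]

After move 10 (0->0):
Peg 0: [6]
Peg 1: [5, 3, 2]
Peg 2: [4, 1]

Answer: Peg 0: [6]
Peg 1: [5, 3, 2]
Peg 2: [4, 1]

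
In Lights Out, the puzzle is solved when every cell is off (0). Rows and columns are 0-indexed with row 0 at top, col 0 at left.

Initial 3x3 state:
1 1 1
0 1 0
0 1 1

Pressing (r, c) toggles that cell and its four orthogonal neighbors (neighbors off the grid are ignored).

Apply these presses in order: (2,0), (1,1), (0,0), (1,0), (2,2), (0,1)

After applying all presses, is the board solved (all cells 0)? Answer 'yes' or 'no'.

After press 1 at (2,0):
1 1 1
1 1 0
1 0 1

After press 2 at (1,1):
1 0 1
0 0 1
1 1 1

After press 3 at (0,0):
0 1 1
1 0 1
1 1 1

After press 4 at (1,0):
1 1 1
0 1 1
0 1 1

After press 5 at (2,2):
1 1 1
0 1 0
0 0 0

After press 6 at (0,1):
0 0 0
0 0 0
0 0 0

Lights still on: 0

Answer: yes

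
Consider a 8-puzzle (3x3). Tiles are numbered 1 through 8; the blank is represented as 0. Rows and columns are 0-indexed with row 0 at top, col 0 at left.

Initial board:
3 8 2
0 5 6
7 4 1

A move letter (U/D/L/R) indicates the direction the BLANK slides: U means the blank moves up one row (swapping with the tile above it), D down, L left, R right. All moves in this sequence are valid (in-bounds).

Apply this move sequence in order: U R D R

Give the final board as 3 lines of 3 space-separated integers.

Answer: 8 5 2
3 6 0
7 4 1

Derivation:
After move 1 (U):
0 8 2
3 5 6
7 4 1

After move 2 (R):
8 0 2
3 5 6
7 4 1

After move 3 (D):
8 5 2
3 0 6
7 4 1

After move 4 (R):
8 5 2
3 6 0
7 4 1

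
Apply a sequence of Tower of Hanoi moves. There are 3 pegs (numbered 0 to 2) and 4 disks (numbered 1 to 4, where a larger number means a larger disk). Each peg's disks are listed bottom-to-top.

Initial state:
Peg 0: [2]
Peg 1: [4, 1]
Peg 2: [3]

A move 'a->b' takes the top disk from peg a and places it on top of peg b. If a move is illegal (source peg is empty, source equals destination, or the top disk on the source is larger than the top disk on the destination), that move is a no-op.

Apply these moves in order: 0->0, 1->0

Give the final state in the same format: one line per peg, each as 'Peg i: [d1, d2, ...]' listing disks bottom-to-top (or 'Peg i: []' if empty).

Answer: Peg 0: [2, 1]
Peg 1: [4]
Peg 2: [3]

Derivation:
After move 1 (0->0):
Peg 0: [2]
Peg 1: [4, 1]
Peg 2: [3]

After move 2 (1->0):
Peg 0: [2, 1]
Peg 1: [4]
Peg 2: [3]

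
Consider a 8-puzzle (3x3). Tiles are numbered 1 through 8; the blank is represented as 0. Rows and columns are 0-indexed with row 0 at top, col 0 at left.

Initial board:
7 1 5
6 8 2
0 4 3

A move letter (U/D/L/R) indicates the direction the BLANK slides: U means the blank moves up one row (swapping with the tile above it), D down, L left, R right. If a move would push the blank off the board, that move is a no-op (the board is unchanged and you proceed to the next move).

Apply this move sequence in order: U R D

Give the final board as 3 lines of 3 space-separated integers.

Answer: 7 1 5
8 4 2
6 0 3

Derivation:
After move 1 (U):
7 1 5
0 8 2
6 4 3

After move 2 (R):
7 1 5
8 0 2
6 4 3

After move 3 (D):
7 1 5
8 4 2
6 0 3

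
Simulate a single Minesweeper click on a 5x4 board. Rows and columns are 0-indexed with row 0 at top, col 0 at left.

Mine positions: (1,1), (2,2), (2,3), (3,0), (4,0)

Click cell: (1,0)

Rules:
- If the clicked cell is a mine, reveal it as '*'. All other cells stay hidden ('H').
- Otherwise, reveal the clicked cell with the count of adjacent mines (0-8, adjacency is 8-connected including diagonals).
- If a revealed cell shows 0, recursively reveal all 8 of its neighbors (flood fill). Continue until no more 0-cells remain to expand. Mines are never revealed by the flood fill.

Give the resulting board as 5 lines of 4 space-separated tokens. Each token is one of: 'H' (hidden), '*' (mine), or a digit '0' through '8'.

H H H H
1 H H H
H H H H
H H H H
H H H H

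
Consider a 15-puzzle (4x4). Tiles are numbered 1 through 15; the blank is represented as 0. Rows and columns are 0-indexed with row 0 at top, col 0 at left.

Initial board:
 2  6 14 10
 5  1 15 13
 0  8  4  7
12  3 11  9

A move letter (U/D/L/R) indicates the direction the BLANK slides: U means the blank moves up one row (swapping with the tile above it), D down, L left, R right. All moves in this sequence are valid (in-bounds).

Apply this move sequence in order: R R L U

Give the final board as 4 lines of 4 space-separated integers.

After move 1 (R):
 2  6 14 10
 5  1 15 13
 8  0  4  7
12  3 11  9

After move 2 (R):
 2  6 14 10
 5  1 15 13
 8  4  0  7
12  3 11  9

After move 3 (L):
 2  6 14 10
 5  1 15 13
 8  0  4  7
12  3 11  9

After move 4 (U):
 2  6 14 10
 5  0 15 13
 8  1  4  7
12  3 11  9

Answer:  2  6 14 10
 5  0 15 13
 8  1  4  7
12  3 11  9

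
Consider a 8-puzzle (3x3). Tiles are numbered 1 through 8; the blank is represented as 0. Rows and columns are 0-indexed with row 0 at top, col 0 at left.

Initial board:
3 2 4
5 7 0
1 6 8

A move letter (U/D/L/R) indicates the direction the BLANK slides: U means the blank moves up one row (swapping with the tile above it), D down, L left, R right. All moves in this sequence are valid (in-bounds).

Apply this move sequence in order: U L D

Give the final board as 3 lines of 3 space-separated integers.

Answer: 3 7 2
5 0 4
1 6 8

Derivation:
After move 1 (U):
3 2 0
5 7 4
1 6 8

After move 2 (L):
3 0 2
5 7 4
1 6 8

After move 3 (D):
3 7 2
5 0 4
1 6 8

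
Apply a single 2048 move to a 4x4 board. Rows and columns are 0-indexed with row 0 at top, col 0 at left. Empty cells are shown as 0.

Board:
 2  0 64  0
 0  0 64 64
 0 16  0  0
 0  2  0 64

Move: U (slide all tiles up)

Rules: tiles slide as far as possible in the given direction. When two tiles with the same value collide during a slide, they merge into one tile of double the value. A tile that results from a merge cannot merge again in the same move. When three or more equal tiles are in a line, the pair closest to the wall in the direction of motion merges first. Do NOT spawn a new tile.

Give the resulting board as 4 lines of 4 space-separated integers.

Slide up:
col 0: [2, 0, 0, 0] -> [2, 0, 0, 0]
col 1: [0, 0, 16, 2] -> [16, 2, 0, 0]
col 2: [64, 64, 0, 0] -> [128, 0, 0, 0]
col 3: [0, 64, 0, 64] -> [128, 0, 0, 0]

Answer:   2  16 128 128
  0   2   0   0
  0   0   0   0
  0   0   0   0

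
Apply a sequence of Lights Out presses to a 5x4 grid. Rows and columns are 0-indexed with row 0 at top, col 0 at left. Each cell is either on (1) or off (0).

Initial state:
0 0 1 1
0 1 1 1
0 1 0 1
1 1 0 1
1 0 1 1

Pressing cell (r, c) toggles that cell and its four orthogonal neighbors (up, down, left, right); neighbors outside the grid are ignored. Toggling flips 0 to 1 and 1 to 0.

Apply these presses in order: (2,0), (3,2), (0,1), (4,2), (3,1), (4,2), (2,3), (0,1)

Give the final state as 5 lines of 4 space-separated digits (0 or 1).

After press 1 at (2,0):
0 0 1 1
1 1 1 1
1 0 0 1
0 1 0 1
1 0 1 1

After press 2 at (3,2):
0 0 1 1
1 1 1 1
1 0 1 1
0 0 1 0
1 0 0 1

After press 3 at (0,1):
1 1 0 1
1 0 1 1
1 0 1 1
0 0 1 0
1 0 0 1

After press 4 at (4,2):
1 1 0 1
1 0 1 1
1 0 1 1
0 0 0 0
1 1 1 0

After press 5 at (3,1):
1 1 0 1
1 0 1 1
1 1 1 1
1 1 1 0
1 0 1 0

After press 6 at (4,2):
1 1 0 1
1 0 1 1
1 1 1 1
1 1 0 0
1 1 0 1

After press 7 at (2,3):
1 1 0 1
1 0 1 0
1 1 0 0
1 1 0 1
1 1 0 1

After press 8 at (0,1):
0 0 1 1
1 1 1 0
1 1 0 0
1 1 0 1
1 1 0 1

Answer: 0 0 1 1
1 1 1 0
1 1 0 0
1 1 0 1
1 1 0 1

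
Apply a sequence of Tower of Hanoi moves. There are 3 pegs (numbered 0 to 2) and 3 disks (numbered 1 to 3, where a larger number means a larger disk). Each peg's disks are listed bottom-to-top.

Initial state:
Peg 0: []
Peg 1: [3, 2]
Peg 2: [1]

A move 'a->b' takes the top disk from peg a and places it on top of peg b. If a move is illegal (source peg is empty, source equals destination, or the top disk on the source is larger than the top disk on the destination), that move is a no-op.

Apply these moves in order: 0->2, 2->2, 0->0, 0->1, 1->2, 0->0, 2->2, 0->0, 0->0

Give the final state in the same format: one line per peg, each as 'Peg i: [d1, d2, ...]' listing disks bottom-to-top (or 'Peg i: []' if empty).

Answer: Peg 0: []
Peg 1: [3, 2]
Peg 2: [1]

Derivation:
After move 1 (0->2):
Peg 0: []
Peg 1: [3, 2]
Peg 2: [1]

After move 2 (2->2):
Peg 0: []
Peg 1: [3, 2]
Peg 2: [1]

After move 3 (0->0):
Peg 0: []
Peg 1: [3, 2]
Peg 2: [1]

After move 4 (0->1):
Peg 0: []
Peg 1: [3, 2]
Peg 2: [1]

After move 5 (1->2):
Peg 0: []
Peg 1: [3, 2]
Peg 2: [1]

After move 6 (0->0):
Peg 0: []
Peg 1: [3, 2]
Peg 2: [1]

After move 7 (2->2):
Peg 0: []
Peg 1: [3, 2]
Peg 2: [1]

After move 8 (0->0):
Peg 0: []
Peg 1: [3, 2]
Peg 2: [1]

After move 9 (0->0):
Peg 0: []
Peg 1: [3, 2]
Peg 2: [1]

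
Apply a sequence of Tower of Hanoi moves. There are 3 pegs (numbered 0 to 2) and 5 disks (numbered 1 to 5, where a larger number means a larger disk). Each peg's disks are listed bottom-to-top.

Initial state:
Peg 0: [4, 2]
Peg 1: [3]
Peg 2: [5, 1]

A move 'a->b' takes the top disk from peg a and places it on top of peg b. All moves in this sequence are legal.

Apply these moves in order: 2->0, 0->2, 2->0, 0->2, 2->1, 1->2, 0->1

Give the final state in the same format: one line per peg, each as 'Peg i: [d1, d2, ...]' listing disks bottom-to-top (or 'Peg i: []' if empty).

After move 1 (2->0):
Peg 0: [4, 2, 1]
Peg 1: [3]
Peg 2: [5]

After move 2 (0->2):
Peg 0: [4, 2]
Peg 1: [3]
Peg 2: [5, 1]

After move 3 (2->0):
Peg 0: [4, 2, 1]
Peg 1: [3]
Peg 2: [5]

After move 4 (0->2):
Peg 0: [4, 2]
Peg 1: [3]
Peg 2: [5, 1]

After move 5 (2->1):
Peg 0: [4, 2]
Peg 1: [3, 1]
Peg 2: [5]

After move 6 (1->2):
Peg 0: [4, 2]
Peg 1: [3]
Peg 2: [5, 1]

After move 7 (0->1):
Peg 0: [4]
Peg 1: [3, 2]
Peg 2: [5, 1]

Answer: Peg 0: [4]
Peg 1: [3, 2]
Peg 2: [5, 1]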